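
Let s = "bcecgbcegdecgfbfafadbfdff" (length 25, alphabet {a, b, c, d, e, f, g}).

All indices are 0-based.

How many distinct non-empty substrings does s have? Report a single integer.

299

rank→(start, suffix):
  0 → (18, 'adbfdff')
  1 → (16, 'afadbfdff')
  2 → (0, 'bcecgbcegdecgfbfafadbfdff')
  3 → (5, 'bcegdecgfbfafadbfdff')
  4 → (14, 'bfafadbfdff')
  5 → (20, 'bfdff')
  6 → (1, 'cecgbcegdecgfbfafadbfdff')
  7 → (6, 'cegdecgfbfafadbfdff')
  8 → (3, 'cgbcegdecgfbfafadbfdff')
  9 → (11, 'cgfbfafadbfdff')
  10 → (19, 'dbfdff')
  11 → (9, 'decgfbfafadbfdff')
  12 → (22, 'dff')
  13 → (2, 'ecgbcegdecgfbfafadbfdff')
  14 → (10, 'ecgfbfafadbfdff')
  15 → (7, 'egdecgfbfafadbfdff')
  16 → (24, 'f')
  17 → (17, 'fadbfdff')
  18 → (15, 'fafadbfdff')
  19 → (13, 'fbfafadbfdff')
  20 → (21, 'fdff')
  21 → (23, 'ff')
  22 → (4, 'gbcegdecgfbfafadbfdff')
  23 → (8, 'gdecgfbfafadbfdff')
  24 → (12, 'gfbfafadbfdff')

SA = [18, 16, 0, 5, 14, 20, 1, 6, 3, 11, 19, 9, 22, 2, 10, 7, 24, 17, 15, 13, 21, 23, 4, 8, 12]
[i] adj suffixes → lcp
  [1] 18/16 → 1 ('a')
  [2] 16/0 → 0 ('')
  [3] 0/5 → 3 ('bce')
  [4] 5/14 → 1 ('b')
  [5] 14/20 → 2 ('bf')
  [6] 20/1 → 0 ('')
  [7] 1/6 → 2 ('ce')
  [8] 6/3 → 1 ('c')
  [9] 3/11 → 2 ('cg')
  [10] 11/19 → 0 ('')
  [11] 19/9 → 1 ('d')
  [12] 9/22 → 1 ('d')
  [13] 22/2 → 0 ('')
  [14] 2/10 → 3 ('ecg')
  [15] 10/7 → 1 ('e')
  [16] 7/24 → 0 ('')
  [17] 24/17 → 1 ('f')
  [18] 17/15 → 2 ('fa')
  [19] 15/13 → 1 ('f')
  [20] 13/21 → 1 ('f')
  [21] 21/23 → 1 ('f')
  [22] 23/4 → 0 ('')
  [23] 4/8 → 1 ('g')
  [24] 8/12 → 1 ('g')

n(n+1)/2 = 25·26/2 = 325
Σ LCP = 0 + 1 + 0 + 3 + 1 + 2 + 0 + 2 + 1 + 2 + 0 + 1 + 1 + 0 + 3 + 1 + 0 + 1 + 2 + 1 + 1 + 1 + 0 + 1 + 1 = 26
distinct = 325 − 26 = 299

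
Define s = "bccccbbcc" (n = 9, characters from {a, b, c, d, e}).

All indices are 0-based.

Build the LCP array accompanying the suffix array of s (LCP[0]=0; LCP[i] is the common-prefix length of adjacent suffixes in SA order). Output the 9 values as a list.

sorted suffixes:
  #0 SA[0]=5  'bbcc'
  #1 SA[1]=6  'bcc'
  #2 SA[2]=0  'bccccbbcc'
  #3 SA[3]=8  'c'
  #4 SA[4]=4  'cbbcc'
  #5 SA[5]=7  'cc'
  #6 SA[6]=3  'ccbbcc'
  #7 SA[7]=2  'cccbbcc'
  #8 SA[8]=1  'ccccbbcc'

SA = [5, 6, 0, 8, 4, 7, 3, 2, 1]
[i] adj suffixes → lcp
  [1] 5/6 → 1 ('b')
  [2] 6/0 → 3 ('bcc')
  [3] 0/8 → 0 ('')
  [4] 8/4 → 1 ('c')
  [5] 4/7 → 1 ('c')
  [6] 7/3 → 2 ('cc')
  [7] 3/2 → 2 ('cc')
  [8] 2/1 → 3 ('ccc')

[0, 1, 3, 0, 1, 1, 2, 2, 3]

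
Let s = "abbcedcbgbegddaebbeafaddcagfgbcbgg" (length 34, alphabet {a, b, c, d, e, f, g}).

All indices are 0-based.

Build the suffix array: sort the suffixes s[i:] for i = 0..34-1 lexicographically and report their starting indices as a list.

sorted suffixes:
  #0 SA[0]=0  'abbcedcbgbegddaebbeafaddcagfgbcbgg'
  #1 SA[1]=21  'addcagfgbcbgg'
  #2 SA[2]=14  'aebbeafaddcagfgbcbgg'
  #3 SA[3]=19  'afaddcagfgbcbgg'
  #4 SA[4]=25  'agfgbcbgg'
  #5 SA[5]=1  'bbcedcbgbegddaebbeafaddcagfgbcbgg'
  #6 SA[6]=16  'bbeafaddcagfgbcbgg'
  #7 SA[7]=29  'bcbgg'
  #8 SA[8]=2  'bcedcbgbegddaebbeafaddcagfgbcbgg'
  #9 SA[9]=17  'beafaddcagfgbcbgg'
  #10 SA[10]=9  'begddaebbeafaddcagfgbcbgg'
  #11 SA[11]=7  'bgbegddaebbeafaddcagfgbcbgg'
  #12 SA[12]=31  'bgg'
  #13 SA[13]=24  'cagfgbcbgg'
  #14 SA[14]=6  'cbgbegddaebbeafaddcagfgbcbgg'
  #15 SA[15]=30  'cbgg'
  #16 SA[16]=3  'cedcbgbegddaebbeafaddcagfgbcbgg'
  #17 SA[17]=13  'daebbeafaddcagfgbcbgg'
  #18 SA[18]=23  'dcagfgbcbgg'
  #19 SA[19]=5  'dcbgbegddaebbeafaddcagfgbcbgg'
  #20 SA[20]=12  'ddaebbeafaddcagfgbcbgg'
  #21 SA[21]=22  'ddcagfgbcbgg'
  #22 SA[22]=18  'eafaddcagfgbcbgg'
  #23 SA[23]=15  'ebbeafaddcagfgbcbgg'
  #24 SA[24]=4  'edcbgbegddaebbeafaddcagfgbcbgg'
  #25 SA[25]=10  'egddaebbeafaddcagfgbcbgg'
  #26 SA[26]=20  'faddcagfgbcbgg'
  #27 SA[27]=27  'fgbcbgg'
  #28 SA[28]=33  'g'
  #29 SA[29]=28  'gbcbgg'
  #30 SA[30]=8  'gbegddaebbeafaddcagfgbcbgg'
  #31 SA[31]=11  'gddaebbeafaddcagfgbcbgg'
  #32 SA[32]=26  'gfgbcbgg'
  #33 SA[33]=32  'gg'

[0, 21, 14, 19, 25, 1, 16, 29, 2, 17, 9, 7, 31, 24, 6, 30, 3, 13, 23, 5, 12, 22, 18, 15, 4, 10, 20, 27, 33, 28, 8, 11, 26, 32]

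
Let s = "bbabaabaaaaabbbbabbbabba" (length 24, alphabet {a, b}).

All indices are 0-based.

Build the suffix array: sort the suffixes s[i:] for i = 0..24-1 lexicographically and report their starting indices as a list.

[23, 7, 8, 9, 4, 10, 5, 2, 20, 16, 11, 22, 6, 3, 1, 19, 15, 21, 0, 18, 14, 17, 13, 12]

rank | idx | suffix
   0 |  23 | a
   1 |   7 | aaaaabbbbabbbabba
   2 |   8 | aaaabbbbabbbabba
   3 |   9 | aaabbbbabbbabba
   4 |   4 | aabaaaaabbbbabbbabba
   5 |  10 | aabbbbabbbabba
   6 |   5 | abaaaaabbbbabbbabba
   7 |   2 | abaabaaaaabbbbabbbabba
   8 |  20 | abba
   9 |  16 | abbbabba
  10 |  11 | abbbbabbbabba
  11 |  22 | ba
  12 |   6 | baaaaabbbbabbbabba
  13 |   3 | baabaaaaabbbbabbbabba
  14 |   1 | babaabaaaaabbbbabbbabba
  15 |  19 | babba
  16 |  15 | babbbabba
  17 |  21 | bba
  18 |   0 | bbabaabaaaaabbbbabbbabba
  19 |  18 | bbabba
  20 |  14 | bbabbbabba
  21 |  17 | bbbabba
  22 |  13 | bbbabbbabba
  23 |  12 | bbbbabbbabba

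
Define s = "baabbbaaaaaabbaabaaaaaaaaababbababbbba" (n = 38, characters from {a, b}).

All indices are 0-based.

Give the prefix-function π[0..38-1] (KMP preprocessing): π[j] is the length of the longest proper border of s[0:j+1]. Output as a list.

[0, 0, 0, 1, 1, 1, 2, 3, 0, 0, 0, 0, 1, 1, 2, 3, 4, 2, 3, 0, 0, 0, 0, 0, 0, 0, 1, 2, 1, 1, 2, 1, 2, 1, 1, 1, 1, 2]

π[0] = 0
j=1 s[j]='a': π[1]=0 (border '')
j=2 s[j]='a': π[2]=0 (border '')
j=3 s[j]='b': π[3]=1 (border 'b')
j=4 s[j]='b': k: 1→0; π[4]=1 (border 'b')
j=5 s[j]='b': k: 1→0; π[5]=1 (border 'b')
j=6 s[j]='a': π[6]=2 (border 'ba')
j=7 s[j]='a': π[7]=3 (border 'baa')
j=8 s[j]='a': k: 3→0; π[8]=0 (border '')
j=9 s[j]='a': π[9]=0 (border '')
j=10 s[j]='a': π[10]=0 (border '')
j=11 s[j]='a': π[11]=0 (border '')
j=12 s[j]='b': π[12]=1 (border 'b')
j=13 s[j]='b': k: 1→0; π[13]=1 (border 'b')
j=14 s[j]='a': π[14]=2 (border 'ba')
j=15 s[j]='a': π[15]=3 (border 'baa')
j=16 s[j]='b': π[16]=4 (border 'baab')
j=17 s[j]='a': k: 4→1; π[17]=2 (border 'ba')
j=18 s[j]='a': π[18]=3 (border 'baa')
j=19 s[j]='a': k: 3→0; π[19]=0 (border '')
j=20 s[j]='a': π[20]=0 (border '')
j=21 s[j]='a': π[21]=0 (border '')
j=22 s[j]='a': π[22]=0 (border '')
j=23 s[j]='a': π[23]=0 (border '')
j=24 s[j]='a': π[24]=0 (border '')
j=25 s[j]='a': π[25]=0 (border '')
j=26 s[j]='b': π[26]=1 (border 'b')
j=27 s[j]='a': π[27]=2 (border 'ba')
j=28 s[j]='b': k: 2→0; π[28]=1 (border 'b')
j=29 s[j]='b': k: 1→0; π[29]=1 (border 'b')
j=30 s[j]='a': π[30]=2 (border 'ba')
j=31 s[j]='b': k: 2→0; π[31]=1 (border 'b')
j=32 s[j]='a': π[32]=2 (border 'ba')
j=33 s[j]='b': k: 2→0; π[33]=1 (border 'b')
j=34 s[j]='b': k: 1→0; π[34]=1 (border 'b')
j=35 s[j]='b': k: 1→0; π[35]=1 (border 'b')
j=36 s[j]='b': k: 1→0; π[36]=1 (border 'b')
j=37 s[j]='a': π[37]=2 (border 'ba')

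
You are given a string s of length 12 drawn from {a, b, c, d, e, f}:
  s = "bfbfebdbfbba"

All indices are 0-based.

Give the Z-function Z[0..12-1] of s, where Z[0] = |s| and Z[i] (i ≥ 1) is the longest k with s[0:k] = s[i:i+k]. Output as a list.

Z[0]=12
i=1: outside box; Z[1]=0
i=2: outside box; Z[2]=2 extend→box=[2,4)
i=3: min(r-i=1, Z[1]=0)=0; Z[3]=0
i=4: outside box; Z[4]=0
i=5: outside box; Z[5]=1 extend→box=[5,6)
i=6: outside box; Z[6]=0
i=7: outside box; Z[7]=3 extend→box=[7,10)
i=8: min(r-i=2, Z[1]=0)=0; Z[8]=0
i=9: min(r-i=1, Z[2]=2)=1; Z[9]=1
i=10: outside box; Z[10]=1 extend→box=[10,11)
i=11: outside box; Z[11]=0

[12, 0, 2, 0, 0, 1, 0, 3, 0, 1, 1, 0]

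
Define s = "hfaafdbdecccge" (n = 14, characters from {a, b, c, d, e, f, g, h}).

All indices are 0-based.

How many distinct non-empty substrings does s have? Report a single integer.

rank | idx | suffix
   0 |   2 | aafdbdecccge
   1 |   3 | afdbdecccge
   2 |   6 | bdecccge
   3 |   9 | cccge
   4 |  10 | ccge
   5 |  11 | cge
   6 |   5 | dbdecccge
   7 |   7 | decccge
   8 |  13 | e
   9 |   8 | ecccge
  10 |   1 | faafdbdecccge
  11 |   4 | fdbdecccge
  12 |  12 | ge
  13 |   0 | hfaafdbdecccge

SA = [2, 3, 6, 9, 10, 11, 5, 7, 13, 8, 1, 4, 12, 0]
[i] adj suffixes → lcp
  [1] 2/3 → 1 ('a')
  [2] 3/6 → 0 ('')
  [3] 6/9 → 0 ('')
  [4] 9/10 → 2 ('cc')
  [5] 10/11 → 1 ('c')
  [6] 11/5 → 0 ('')
  [7] 5/7 → 1 ('d')
  [8] 7/13 → 0 ('')
  [9] 13/8 → 1 ('e')
  [10] 8/1 → 0 ('')
  [11] 1/4 → 1 ('f')
  [12] 4/12 → 0 ('')
  [13] 12/0 → 0 ('')

n(n+1)/2 = 14·15/2 = 105
Σ LCP = 0 + 1 + 0 + 0 + 2 + 1 + 0 + 1 + 0 + 1 + 0 + 1 + 0 + 0 = 7
distinct = 105 − 7 = 98

98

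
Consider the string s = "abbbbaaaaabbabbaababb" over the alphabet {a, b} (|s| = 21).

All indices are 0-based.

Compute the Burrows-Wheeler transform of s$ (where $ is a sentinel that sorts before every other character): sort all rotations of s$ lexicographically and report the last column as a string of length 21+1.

rank  rotation                last
    0  $abbbbaaaaabbabbaababb  b
    1  aaaaabbabbaababb$abbbb  b
    2  aaaabbabbaababb$abbbba  a
    3  aaabbabbaababb$abbbbaa  a
    4  aababb$abbbbaaaaabbabb  b
    5  aabbabbaababb$abbbbaaa  a
    6  ababb$abbbbaaaaabbabba  a
    7  abb$abbbbaaaaabbabbaab  b
    8  abbaababb$abbbbaaaaabb  b
    9  abbabbaababb$abbbbaaaa  a
   10  abbbbaaaaabbabbaababb$  $
   11  b$abbbbaaaaabbabbaabab  b
   12  baaaaabbabbaababb$abbb  b
   13  baababb$abbbbaaaaabbab  b
   14  babb$abbbbaaaaabbabbaa  a
   15  babbaababb$abbbbaaaaab  b
   16  bb$abbbbaaaaabbabbaaba  a
   17  bbaaaaabbabbaababb$abb  b
   18  bbaababb$abbbbaaaaabba  a
   19  bbabbaababb$abbbbaaaaa  a
   20  bbbaaaaabbabbaababb$ab  b
   21  bbbbaaaaabbabbaababb$a  a

bbaabaabba$bbbababaaba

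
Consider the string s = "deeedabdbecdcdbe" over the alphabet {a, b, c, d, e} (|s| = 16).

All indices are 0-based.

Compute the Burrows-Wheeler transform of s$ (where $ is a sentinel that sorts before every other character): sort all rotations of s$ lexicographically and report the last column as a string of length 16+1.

edadddeecbc$bbeed

rank  rotation           last
    0  $deeedabdbecdcdbe  e
    1  abdbecdcdbe$deeed  d
    2  bdbecdcdbe$deeeda  a
    3  be$deeedabdbecdcd  d
    4  becdcdbe$deeedabd  d
    5  cdbe$deeedabdbecd  d
    6  cdcdbe$deeedabdbe  e
    7  dabdbecdcdbe$deee  e
    8  dbe$deeedabdbecdc  c
    9  dbecdcdbe$deeedab  b
   10  dcdbe$deeedabdbec  c
   11  deeedabdbecdcdbe$  $
   12  e$deeedabdbecdcdb  b
   13  ecdcdbe$deeedabdb  b
   14  edabdbecdcdbe$dee  e
   15  eedabdbecdcdbe$de  e
   16  eeedabdbecdcdbe$d  d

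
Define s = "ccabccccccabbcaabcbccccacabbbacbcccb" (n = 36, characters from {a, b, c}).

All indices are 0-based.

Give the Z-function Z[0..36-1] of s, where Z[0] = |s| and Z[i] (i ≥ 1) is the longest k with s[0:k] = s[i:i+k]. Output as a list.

Z[0]=36
i=1: i≥r, start 0; Z[1]=1 extend→box=[1,2)
i=2: i≥r, start 0; Z[2]=0
i=3: i≥r, start 0; Z[3]=0
i=4: i≥r, start 0; Z[4]=2 extend→box=[4,6)
i=5: min(r-i=1, Z[1]=1)=1; Z[5]=2 extend→box=[5,7)
i=6: min(r-i=1, Z[1]=1)=1; Z[6]=2 extend→box=[6,8)
i=7: min(r-i=1, Z[1]=1)=1; Z[7]=2 extend→box=[7,9)
i=8: min(r-i=1, Z[1]=1)=1; Z[8]=4 extend→box=[8,12)
i=9: min(r-i=3, Z[1]=1)=1; Z[9]=1
i=10: min(r-i=2, Z[2]=0)=0; Z[10]=0
i=11: min(r-i=1, Z[3]=0)=0; Z[11]=0
i=12: i≥r, start 0; Z[12]=0
i=13: i≥r, start 0; Z[13]=1 extend→box=[13,14)
i=14: i≥r, start 0; Z[14]=0
i=15: i≥r, start 0; Z[15]=0
i=16: i≥r, start 0; Z[16]=0
i=17: i≥r, start 0; Z[17]=1 extend→box=[17,18)
i=18: i≥r, start 0; Z[18]=0
i=19: i≥r, start 0; Z[19]=2 extend→box=[19,21)
i=20: min(r-i=1, Z[1]=1)=1; Z[20]=2 extend→box=[20,22)
i=21: min(r-i=1, Z[1]=1)=1; Z[21]=3 extend→box=[21,24)
i=22: min(r-i=2, Z[1]=1)=1; Z[22]=1
i=23: min(r-i=1, Z[2]=0)=0; Z[23]=0
i=24: i≥r, start 0; Z[24]=1 extend→box=[24,25)
i=25: i≥r, start 0; Z[25]=0
i=26: i≥r, start 0; Z[26]=0
i=27: i≥r, start 0; Z[27]=0
i=28: i≥r, start 0; Z[28]=0
i=29: i≥r, start 0; Z[29]=0
i=30: i≥r, start 0; Z[30]=1 extend→box=[30,31)
i=31: i≥r, start 0; Z[31]=0
i=32: i≥r, start 0; Z[32]=2 extend→box=[32,34)
i=33: min(r-i=1, Z[1]=1)=1; Z[33]=2 extend→box=[33,35)
i=34: min(r-i=1, Z[1]=1)=1; Z[34]=1
i=35: i≥r, start 0; Z[35]=0

[36, 1, 0, 0, 2, 2, 2, 2, 4, 1, 0, 0, 0, 1, 0, 0, 0, 1, 0, 2, 2, 3, 1, 0, 1, 0, 0, 0, 0, 0, 1, 0, 2, 2, 1, 0]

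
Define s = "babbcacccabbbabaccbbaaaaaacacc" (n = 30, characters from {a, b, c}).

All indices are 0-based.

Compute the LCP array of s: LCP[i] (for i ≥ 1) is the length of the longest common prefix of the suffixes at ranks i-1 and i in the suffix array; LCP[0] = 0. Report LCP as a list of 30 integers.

[0, 5, 4, 3, 2, 1, 2, 3, 1, 2, 3, 3, 0, 2, 3, 2, 1, 3, 2, 2, 1, 0, 1, 2, 4, 1, 1, 2, 2, 2]

rank→(start, suffix):
  0 → (20, 'aaaaaacacc')
  1 → (21, 'aaaaacacc')
  2 → (22, 'aaaacacc')
  3 → (23, 'aaacacc')
  4 → (24, 'aacacc')
  5 → (13, 'abaccbbaaaaaacacc')
  6 → (9, 'abbbabaccbbaaaaaacacc')
  7 → (1, 'abbcacccabbbabaccbbaaaaaacacc')
  8 → (25, 'acacc')
  9 → (27, 'acc')
  10 → (15, 'accbbaaaaaacacc')
  11 → (5, 'acccabbbabaccbbaaaaaacacc')
  12 → (19, 'baaaaaacacc')
  13 → (12, 'babaccbbaaaaaacacc')
  14 → (0, 'babbcacccabbbabaccbbaaaaaacacc')
  15 → (14, 'baccbbaaaaaacacc')
  16 → (18, 'bbaaaaaacacc')
  17 → (11, 'bbabaccbbaaaaaacacc')
  18 → (10, 'bbbabaccbbaaaaaacacc')
  19 → (2, 'bbcacccabbbabaccbbaaaaaacacc')
  20 → (3, 'bcacccabbbabaccbbaaaaaacacc')
  21 → (29, 'c')
  22 → (8, 'cabbbabaccbbaaaaaacacc')
  23 → (26, 'cacc')
  24 → (4, 'cacccabbbabaccbbaaaaaacacc')
  25 → (17, 'cbbaaaaaacacc')
  26 → (28, 'cc')
  27 → (7, 'ccabbbabaccbbaaaaaacacc')
  28 → (16, 'ccbbaaaaaacacc')
  29 → (6, 'cccabbbabaccbbaaaaaacacc')

SA = [20, 21, 22, 23, 24, 13, 9, 1, 25, 27, 15, 5, 19, 12, 0, 14, 18, 11, 10, 2, 3, 29, 8, 26, 4, 17, 28, 7, 16, 6]
[i] adj suffixes → lcp
  [1] 20/21 → 5 ('aaaaa')
  [2] 21/22 → 4 ('aaaa')
  [3] 22/23 → 3 ('aaa')
  [4] 23/24 → 2 ('aa')
  [5] 24/13 → 1 ('a')
  [6] 13/9 → 2 ('ab')
  [7] 9/1 → 3 ('abb')
  [8] 1/25 → 1 ('a')
  [9] 25/27 → 2 ('ac')
  [10] 27/15 → 3 ('acc')
  [11] 15/5 → 3 ('acc')
  [12] 5/19 → 0 ('')
  [13] 19/12 → 2 ('ba')
  [14] 12/0 → 3 ('bab')
  [15] 0/14 → 2 ('ba')
  [16] 14/18 → 1 ('b')
  [17] 18/11 → 3 ('bba')
  [18] 11/10 → 2 ('bb')
  [19] 10/2 → 2 ('bb')
  [20] 2/3 → 1 ('b')
  [21] 3/29 → 0 ('')
  [22] 29/8 → 1 ('c')
  [23] 8/26 → 2 ('ca')
  [24] 26/4 → 4 ('cacc')
  [25] 4/17 → 1 ('c')
  [26] 17/28 → 1 ('c')
  [27] 28/7 → 2 ('cc')
  [28] 7/16 → 2 ('cc')
  [29] 16/6 → 2 ('cc')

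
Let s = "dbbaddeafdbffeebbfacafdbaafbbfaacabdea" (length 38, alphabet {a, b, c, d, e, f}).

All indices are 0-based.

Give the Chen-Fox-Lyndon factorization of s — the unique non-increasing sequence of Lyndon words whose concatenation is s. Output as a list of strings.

emit factor 1: 'd' (i=0, period=1)
emit factor 2: 'b' (i=1, period=1)
emit factor 3: 'b' (i=2, period=1)
emit factor 4: 'addeafdbffeebbf' (i=3, period=15)
emit factor 5: 'acafdb' (i=18, period=6)
emit factor 6: 'aafbbf' (i=24, period=6)
emit factor 7: 'aacabde' (i=30, period=7)
emit factor 8: 'a' (i=37, period=1)

["d", "b", "b", "addeafdbffeebbf", "acafdb", "aafbbf", "aacabde", "a"]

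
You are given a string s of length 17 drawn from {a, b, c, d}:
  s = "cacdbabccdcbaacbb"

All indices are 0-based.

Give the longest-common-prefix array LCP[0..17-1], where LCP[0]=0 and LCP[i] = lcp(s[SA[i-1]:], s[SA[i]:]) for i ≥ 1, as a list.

rank→(start, suffix):
  0 → (12, 'aacbb')
  1 → (5, 'abccdcbaacbb')
  2 → (13, 'acbb')
  3 → (1, 'acdbabccdcbaacbb')
  4 → (16, 'b')
  5 → (11, 'baacbb')
  6 → (4, 'babccdcbaacbb')
  7 → (15, 'bb')
  8 → (6, 'bccdcbaacbb')
  9 → (0, 'cacdbabccdcbaacbb')
  10 → (10, 'cbaacbb')
  11 → (14, 'cbb')
  12 → (7, 'ccdcbaacbb')
  13 → (2, 'cdbabccdcbaacbb')
  14 → (8, 'cdcbaacbb')
  15 → (3, 'dbabccdcbaacbb')
  16 → (9, 'dcbaacbb')

SA = [12, 5, 13, 1, 16, 11, 4, 15, 6, 0, 10, 14, 7, 2, 8, 3, 9]
i: (SA[i-1],SA[i]) lcp shared
  1: (12,5) 1 'a'
  2: (5,13) 1 'a'
  3: (13,1) 2 'ac'
  4: (1,16) 0 ''
  5: (16,11) 1 'b'
  6: (11,4) 2 'ba'
  7: (4,15) 1 'b'
  8: (15,6) 1 'b'
  9: (6,0) 0 ''
  10: (0,10) 1 'c'
  11: (10,14) 2 'cb'
  12: (14,7) 1 'c'
  13: (7,2) 1 'c'
  14: (2,8) 2 'cd'
  15: (8,3) 0 ''
  16: (3,9) 1 'd'

[0, 1, 1, 2, 0, 1, 2, 1, 1, 0, 1, 2, 1, 1, 2, 0, 1]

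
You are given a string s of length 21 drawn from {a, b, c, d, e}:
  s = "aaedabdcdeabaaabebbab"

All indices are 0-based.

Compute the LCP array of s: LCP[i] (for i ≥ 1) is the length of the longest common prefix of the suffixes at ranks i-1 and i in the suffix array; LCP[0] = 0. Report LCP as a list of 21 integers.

sorted suffixes:
  #0 SA[0]=12  'aaabebbab'
  #1 SA[1]=13  'aabebbab'
  #2 SA[2]=0  'aaedabdcdeabaaabebbab'
  #3 SA[3]=19  'ab'
  #4 SA[4]=10  'abaaabebbab'
  #5 SA[5]=4  'abdcdeabaaabebbab'
  #6 SA[6]=14  'abebbab'
  #7 SA[7]=1  'aedabdcdeabaaabebbab'
  #8 SA[8]=20  'b'
  #9 SA[9]=11  'baaabebbab'
  #10 SA[10]=18  'bab'
  #11 SA[11]=17  'bbab'
  #12 SA[12]=5  'bdcdeabaaabebbab'
  #13 SA[13]=15  'bebbab'
  #14 SA[14]=7  'cdeabaaabebbab'
  #15 SA[15]=3  'dabdcdeabaaabebbab'
  #16 SA[16]=6  'dcdeabaaabebbab'
  #17 SA[17]=8  'deabaaabebbab'
  #18 SA[18]=9  'eabaaabebbab'
  #19 SA[19]=16  'ebbab'
  #20 SA[20]=2  'edabdcdeabaaabebbab'

SA = [12, 13, 0, 19, 10, 4, 14, 1, 20, 11, 18, 17, 5, 15, 7, 3, 6, 8, 9, 16, 2]
rank  pair      lcp
   1  s[12:],s[13:]  2  'aa'
   2  s[13:],s[0:]  2  'aa'
   3  s[0:],s[19:]  1  'a'
   4  s[19:],s[10:]  2  'ab'
   5  s[10:],s[4:]  2  'ab'
   6  s[4:],s[14:]  2  'ab'
   7  s[14:],s[1:]  1  'a'
   8  s[1:],s[20:]  0  ''
   9  s[20:],s[11:]  1  'b'
  10  s[11:],s[18:]  2  'ba'
  11  s[18:],s[17:]  1  'b'
  12  s[17:],s[5:]  1  'b'
  13  s[5:],s[15:]  1  'b'
  14  s[15:],s[7:]  0  ''
  15  s[7:],s[3:]  0  ''
  16  s[3:],s[6:]  1  'd'
  17  s[6:],s[8:]  1  'd'
  18  s[8:],s[9:]  0  ''
  19  s[9:],s[16:]  1  'e'
  20  s[16:],s[2:]  1  'e'

[0, 2, 2, 1, 2, 2, 2, 1, 0, 1, 2, 1, 1, 1, 0, 0, 1, 1, 0, 1, 1]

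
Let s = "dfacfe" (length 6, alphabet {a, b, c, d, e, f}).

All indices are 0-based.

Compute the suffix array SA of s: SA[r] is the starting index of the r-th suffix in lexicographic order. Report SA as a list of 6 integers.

rank→(start, suffix):
  0 → (2, 'acfe')
  1 → (3, 'cfe')
  2 → (0, 'dfacfe')
  3 → (5, 'e')
  4 → (1, 'facfe')
  5 → (4, 'fe')

[2, 3, 0, 5, 1, 4]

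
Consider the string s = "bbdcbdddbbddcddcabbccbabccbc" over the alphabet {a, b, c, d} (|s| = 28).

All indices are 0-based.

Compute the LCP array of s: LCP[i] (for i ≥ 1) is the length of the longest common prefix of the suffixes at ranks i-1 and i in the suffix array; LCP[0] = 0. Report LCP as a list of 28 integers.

rank | idx | suffix
   0 |  16 | abbccbabccbc
   1 |  22 | abccbc
   2 |  21 | babccbc
   3 |  17 | bbccbabccbc
   4 |   0 | bbdcbdddbbddcddcabbccbabccbc
   5 |   8 | bbddcddcabbccbabccbc
   6 |  26 | bc
   7 |  18 | bccbabccbc
   8 |  23 | bccbc
   9 |   1 | bdcbdddbbddcddcabbccbabccbc
  10 |   9 | bddcddcabbccbabccbc
  11 |   4 | bdddbbddcddcabbccbabccbc
  12 |  27 | c
  13 |  15 | cabbccbabccbc
  14 |  20 | cbabccbc
  15 |  25 | cbc
  16 |   3 | cbdddbbddcddcabbccbabccbc
  17 |  19 | ccbabccbc
  18 |  24 | ccbc
  19 |  12 | cddcabbccbabccbc
  20 |   7 | dbbddcddcabbccbabccbc
  21 |  14 | dcabbccbabccbc
  22 |   2 | dcbdddbbddcddcabbccbabccbc
  23 |  11 | dcddcabbccbabccbc
  24 |   6 | ddbbddcddcabbccbabccbc
  25 |  13 | ddcabbccbabccbc
  26 |  10 | ddcddcabbccbabccbc
  27 |   5 | dddbbddcddcabbccbabccbc

SA = [16, 22, 21, 17, 0, 8, 26, 18, 23, 1, 9, 4, 27, 15, 20, 25, 3, 19, 24, 12, 7, 14, 2, 11, 6, 13, 10, 5]
rank  pair      lcp
   1  s[16:],s[22:]  2  'ab'
   2  s[22:],s[21:]  0  ''
   3  s[21:],s[17:]  1  'b'
   4  s[17:],s[0:]  2  'bb'
   5  s[0:],s[8:]  3  'bbd'
   6  s[8:],s[26:]  1  'b'
   7  s[26:],s[18:]  2  'bc'
   8  s[18:],s[23:]  4  'bccb'
   9  s[23:],s[1:]  1  'b'
  10  s[1:],s[9:]  2  'bd'
  11  s[9:],s[4:]  3  'bdd'
  12  s[4:],s[27:]  0  ''
  13  s[27:],s[15:]  1  'c'
  14  s[15:],s[20:]  1  'c'
  15  s[20:],s[25:]  2  'cb'
  16  s[25:],s[3:]  2  'cb'
  17  s[3:],s[19:]  1  'c'
  18  s[19:],s[24:]  3  'ccb'
  19  s[24:],s[12:]  1  'c'
  20  s[12:],s[7:]  0  ''
  21  s[7:],s[14:]  1  'd'
  22  s[14:],s[2:]  2  'dc'
  23  s[2:],s[11:]  2  'dc'
  24  s[11:],s[6:]  1  'd'
  25  s[6:],s[13:]  2  'dd'
  26  s[13:],s[10:]  3  'ddc'
  27  s[10:],s[5:]  2  'dd'

[0, 2, 0, 1, 2, 3, 1, 2, 4, 1, 2, 3, 0, 1, 1, 2, 2, 1, 3, 1, 0, 1, 2, 2, 1, 2, 3, 2]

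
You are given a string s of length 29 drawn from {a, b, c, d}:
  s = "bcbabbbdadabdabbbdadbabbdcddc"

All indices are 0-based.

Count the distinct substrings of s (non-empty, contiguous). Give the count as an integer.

rank→(start, suffix):
  0 → (3, 'abbbdadabdabbbdadbabbdcddc')
  1 → (13, 'abbbdadbabbdcddc')
  2 → (21, 'abbdcddc')
  3 → (10, 'abdabbbdadbabbdcddc')
  4 → (8, 'adabdabbbdadbabbdcddc')
  5 → (18, 'adbabbdcddc')
  6 → (2, 'babbbdadabdabbbdadbabbdcddc')
  7 → (20, 'babbdcddc')
  8 → (4, 'bbbdadabdabbbdadbabbdcddc')
  9 → (14, 'bbbdadbabbdcddc')
  10 → (5, 'bbdadabdabbbdadbabbdcddc')
  11 → (15, 'bbdadbabbdcddc')
  12 → (22, 'bbdcddc')
  13 → (0, 'bcbabbbdadabdabbbdadbabbdcddc')
  14 → (11, 'bdabbbdadbabbdcddc')
  15 → (6, 'bdadabdabbbdadbabbdcddc')
  16 → (16, 'bdadbabbdcddc')
  17 → (23, 'bdcddc')
  18 → (28, 'c')
  19 → (1, 'cbabbbdadabdabbbdadbabbdcddc')
  20 → (25, 'cddc')
  21 → (12, 'dabbbdadbabbdcddc')
  22 → (9, 'dabdabbbdadbabbdcddc')
  23 → (7, 'dadabdabbbdadbabbdcddc')
  24 → (17, 'dadbabbdcddc')
  25 → (19, 'dbabbdcddc')
  26 → (27, 'dc')
  27 → (24, 'dcddc')
  28 → (26, 'ddc')

SA = [3, 13, 21, 10, 8, 18, 2, 20, 4, 14, 5, 15, 22, 0, 11, 6, 16, 23, 28, 1, 25, 12, 9, 7, 17, 19, 27, 24, 26]
rank  pair      lcp
   1  s[3:],s[13:]  7  'abbbdad'
   2  s[13:],s[21:]  3  'abb'
   3  s[21:],s[10:]  2  'ab'
   4  s[10:],s[8:]  1  'a'
   5  s[8:],s[18:]  2  'ad'
   6  s[18:],s[2:]  0  ''
   7  s[2:],s[20:]  4  'babb'
   8  s[20:],s[4:]  1  'b'
   9  s[4:],s[14:]  6  'bbbdad'
  10  s[14:],s[5:]  2  'bb'
  11  s[5:],s[15:]  5  'bbdad'
  12  s[15:],s[22:]  3  'bbd'
  13  s[22:],s[0:]  1  'b'
  14  s[0:],s[11:]  1  'b'
  15  s[11:],s[6:]  3  'bda'
  16  s[6:],s[16:]  4  'bdad'
  17  s[16:],s[23:]  2  'bd'
  18  s[23:],s[28:]  0  ''
  19  s[28:],s[1:]  1  'c'
  20  s[1:],s[25:]  1  'c'
  21  s[25:],s[12:]  0  ''
  22  s[12:],s[9:]  3  'dab'
  23  s[9:],s[7:]  2  'da'
  24  s[7:],s[17:]  3  'dad'
  25  s[17:],s[19:]  1  'd'
  26  s[19:],s[27:]  1  'd'
  27  s[27:],s[24:]  2  'dc'
  28  s[24:],s[26:]  1  'd'

n(n+1)/2 = 29·30/2 = 435
Σ LCP = 0 + 7 + 3 + 2 + 1 + 2 + 0 + 4 + 1 + 6 + 2 + 5 + 3 + 1 + 1 + 3 + 4 + 2 + 0 + 1 + 1 + 0 + 3 + 2 + 3 + 1 + 1 + 2 + 1 = 62
distinct = 435 − 62 = 373

373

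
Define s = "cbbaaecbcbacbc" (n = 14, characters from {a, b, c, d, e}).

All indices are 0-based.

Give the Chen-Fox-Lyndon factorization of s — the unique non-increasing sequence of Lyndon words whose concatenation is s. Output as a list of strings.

["c", "b", "b", "aaecbcbacbc"]

emit factor 1: 'c' (i=0, period=1)
emit factor 2: 'b' (i=1, period=1)
emit factor 3: 'b' (i=2, period=1)
emit factor 4: 'aaecbcbacbc' (i=3, period=11)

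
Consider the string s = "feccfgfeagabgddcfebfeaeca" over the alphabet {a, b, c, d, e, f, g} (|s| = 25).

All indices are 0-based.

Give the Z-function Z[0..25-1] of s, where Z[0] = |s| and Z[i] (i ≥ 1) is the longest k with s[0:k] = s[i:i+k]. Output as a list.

Z[0]=25
i=1: fresh scan; Z[1]=0
i=2: fresh scan; Z[2]=0
i=3: fresh scan; Z[3]=0
i=4: fresh scan; Z[4]=1 grow→box=[4,5)
i=5: fresh scan; Z[5]=0
i=6: fresh scan; Z[6]=2 grow→box=[6,8)
i=7: min(r-i=1, Z[1]=0)=0; Z[7]=0
i=8: fresh scan; Z[8]=0
i=9: fresh scan; Z[9]=0
i=10: fresh scan; Z[10]=0
i=11: fresh scan; Z[11]=0
i=12: fresh scan; Z[12]=0
i=13: fresh scan; Z[13]=0
i=14: fresh scan; Z[14]=0
i=15: fresh scan; Z[15]=0
i=16: fresh scan; Z[16]=2 grow→box=[16,18)
i=17: min(r-i=1, Z[1]=0)=0; Z[17]=0
i=18: fresh scan; Z[18]=0
i=19: fresh scan; Z[19]=2 grow→box=[19,21)
i=20: min(r-i=1, Z[1]=0)=0; Z[20]=0
i=21: fresh scan; Z[21]=0
i=22: fresh scan; Z[22]=0
i=23: fresh scan; Z[23]=0
i=24: fresh scan; Z[24]=0

[25, 0, 0, 0, 1, 0, 2, 0, 0, 0, 0, 0, 0, 0, 0, 0, 2, 0, 0, 2, 0, 0, 0, 0, 0]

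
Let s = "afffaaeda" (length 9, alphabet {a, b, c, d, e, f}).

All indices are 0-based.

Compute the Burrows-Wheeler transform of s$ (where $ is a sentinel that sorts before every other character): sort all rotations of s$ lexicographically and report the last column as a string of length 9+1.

rank  rotation    last
    0  $afffaaeda  a
    1  a$afffaaed  d
    2  aaeda$afff  f
    3  aeda$afffa  a
    4  afffaaeda$  $
    5  da$afffaae  e
    6  eda$afffaa  a
    7  faaeda$aff  f
    8  ffaaeda$af  f
    9  fffaaeda$a  a

adfa$eaffa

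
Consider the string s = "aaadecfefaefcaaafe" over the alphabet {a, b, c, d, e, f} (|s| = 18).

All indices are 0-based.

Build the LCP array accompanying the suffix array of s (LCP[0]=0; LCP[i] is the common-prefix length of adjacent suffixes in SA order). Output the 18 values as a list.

[0, 3, 2, 2, 1, 1, 1, 0, 1, 0, 0, 1, 1, 2, 0, 1, 1, 2]

rank | idx | suffix
   0 |   0 | aaadecfefaefcaaafe
   1 |  13 | aaafe
   2 |   1 | aadecfefaefcaaafe
   3 |  14 | aafe
   4 |   2 | adecfefaefcaaafe
   5 |   9 | aefcaaafe
   6 |  15 | afe
   7 |  12 | caaafe
   8 |   5 | cfefaefcaaafe
   9 |   3 | decfefaefcaaafe
  10 |  17 | e
  11 |   4 | ecfefaefcaaafe
  12 |   7 | efaefcaaafe
  13 |  10 | efcaaafe
  14 |   8 | faefcaaafe
  15 |  11 | fcaaafe
  16 |  16 | fe
  17 |   6 | fefaefcaaafe

SA = [0, 13, 1, 14, 2, 9, 15, 12, 5, 3, 17, 4, 7, 10, 8, 11, 16, 6]
i: (SA[i-1],SA[i]) lcp shared
  1: (0,13) 3 'aaa'
  2: (13,1) 2 'aa'
  3: (1,14) 2 'aa'
  4: (14,2) 1 'a'
  5: (2,9) 1 'a'
  6: (9,15) 1 'a'
  7: (15,12) 0 ''
  8: (12,5) 1 'c'
  9: (5,3) 0 ''
  10: (3,17) 0 ''
  11: (17,4) 1 'e'
  12: (4,7) 1 'e'
  13: (7,10) 2 'ef'
  14: (10,8) 0 ''
  15: (8,11) 1 'f'
  16: (11,16) 1 'f'
  17: (16,6) 2 'fe'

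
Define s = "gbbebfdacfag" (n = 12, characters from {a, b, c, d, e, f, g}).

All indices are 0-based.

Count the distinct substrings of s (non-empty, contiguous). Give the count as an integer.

73

sorted suffixes:
  #0 SA[0]=7  'acfag'
  #1 SA[1]=10  'ag'
  #2 SA[2]=1  'bbebfdacfag'
  #3 SA[3]=2  'bebfdacfag'
  #4 SA[4]=4  'bfdacfag'
  #5 SA[5]=8  'cfag'
  #6 SA[6]=6  'dacfag'
  #7 SA[7]=3  'ebfdacfag'
  #8 SA[8]=9  'fag'
  #9 SA[9]=5  'fdacfag'
  #10 SA[10]=11  'g'
  #11 SA[11]=0  'gbbebfdacfag'

SA = [7, 10, 1, 2, 4, 8, 6, 3, 9, 5, 11, 0]
i: (SA[i-1],SA[i]) lcp shared
  1: (7,10) 1 'a'
  2: (10,1) 0 ''
  3: (1,2) 1 'b'
  4: (2,4) 1 'b'
  5: (4,8) 0 ''
  6: (8,6) 0 ''
  7: (6,3) 0 ''
  8: (3,9) 0 ''
  9: (9,5) 1 'f'
  10: (5,11) 0 ''
  11: (11,0) 1 'g'

n(n+1)/2 = 12·13/2 = 78
Σ LCP = 0 + 1 + 0 + 1 + 1 + 0 + 0 + 0 + 0 + 1 + 0 + 1 = 5
distinct = 78 − 5 = 73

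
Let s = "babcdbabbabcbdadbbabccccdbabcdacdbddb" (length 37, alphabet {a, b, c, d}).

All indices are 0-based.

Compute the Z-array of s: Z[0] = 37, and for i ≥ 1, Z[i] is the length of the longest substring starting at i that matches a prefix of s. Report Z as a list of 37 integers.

Z[0]=37
i=1: outside box; Z[1]=0
i=2: outside box; Z[2]=1 extend→box=[2,3)
i=3: outside box; Z[3]=0
i=4: outside box; Z[4]=0
i=5: outside box; Z[5]=3 extend→box=[5,8)
i=6: min(r-i=2, Z[1]=0)=0; Z[6]=0
i=7: min(r-i=1, Z[2]=1)=1; Z[7]=1
i=8: outside box; Z[8]=4 extend→box=[8,12)
i=9: min(r-i=3, Z[1]=0)=0; Z[9]=0
i=10: min(r-i=2, Z[2]=1)=1; Z[10]=1
i=11: min(r-i=1, Z[3]=0)=0; Z[11]=0
i=12: outside box; Z[12]=1 extend→box=[12,13)
i=13: outside box; Z[13]=0
i=14: outside box; Z[14]=0
i=15: outside box; Z[15]=0
i=16: outside box; Z[16]=1 extend→box=[16,17)
i=17: outside box; Z[17]=4 extend→box=[17,21)
i=18: min(r-i=3, Z[1]=0)=0; Z[18]=0
i=19: min(r-i=2, Z[2]=1)=1; Z[19]=1
i=20: min(r-i=1, Z[3]=0)=0; Z[20]=0
i=21: outside box; Z[21]=0
i=22: outside box; Z[22]=0
i=23: outside box; Z[23]=0
i=24: outside box; Z[24]=0
i=25: outside box; Z[25]=5 extend→box=[25,30)
i=26: min(r-i=4, Z[1]=0)=0; Z[26]=0
i=27: min(r-i=3, Z[2]=1)=1; Z[27]=1
i=28: min(r-i=2, Z[3]=0)=0; Z[28]=0
i=29: min(r-i=1, Z[4]=0)=0; Z[29]=0
i=30: outside box; Z[30]=0
i=31: outside box; Z[31]=0
i=32: outside box; Z[32]=0
i=33: outside box; Z[33]=1 extend→box=[33,34)
i=34: outside box; Z[34]=0
i=35: outside box; Z[35]=0
i=36: outside box; Z[36]=1 extend→box=[36,37)

[37, 0, 1, 0, 0, 3, 0, 1, 4, 0, 1, 0, 1, 0, 0, 0, 1, 4, 0, 1, 0, 0, 0, 0, 0, 5, 0, 1, 0, 0, 0, 0, 0, 1, 0, 0, 1]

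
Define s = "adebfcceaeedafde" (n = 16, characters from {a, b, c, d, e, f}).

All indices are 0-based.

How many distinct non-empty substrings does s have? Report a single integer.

125

rank | idx | suffix
   0 |   0 | adebfcceaeedafde
   1 |   8 | aeedafde
   2 |  12 | afde
   3 |   3 | bfcceaeedafde
   4 |   5 | cceaeedafde
   5 |   6 | ceaeedafde
   6 |  11 | dafde
   7 |  14 | de
   8 |   1 | debfcceaeedafde
   9 |  15 | e
  10 |   7 | eaeedafde
  11 |   2 | ebfcceaeedafde
  12 |  10 | edafde
  13 |   9 | eedafde
  14 |   4 | fcceaeedafde
  15 |  13 | fde

SA = [0, 8, 12, 3, 5, 6, 11, 14, 1, 15, 7, 2, 10, 9, 4, 13]
i: (SA[i-1],SA[i]) lcp shared
  1: (0,8) 1 'a'
  2: (8,12) 1 'a'
  3: (12,3) 0 ''
  4: (3,5) 0 ''
  5: (5,6) 1 'c'
  6: (6,11) 0 ''
  7: (11,14) 1 'd'
  8: (14,1) 2 'de'
  9: (1,15) 0 ''
  10: (15,7) 1 'e'
  11: (7,2) 1 'e'
  12: (2,10) 1 'e'
  13: (10,9) 1 'e'
  14: (9,4) 0 ''
  15: (4,13) 1 'f'

n(n+1)/2 = 16·17/2 = 136
Σ LCP = 0 + 1 + 1 + 0 + 0 + 1 + 0 + 1 + 2 + 0 + 1 + 1 + 1 + 1 + 0 + 1 = 11
distinct = 136 − 11 = 125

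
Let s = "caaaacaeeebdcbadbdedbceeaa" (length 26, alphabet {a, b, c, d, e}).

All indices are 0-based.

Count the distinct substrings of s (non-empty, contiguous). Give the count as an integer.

rank | idx | suffix
   0 |  25 | a
   1 |  24 | aa
   2 |   1 | aaaacaeeebdcbadbdedbceeaa
   3 |   2 | aaacaeeebdcbadbdedbceeaa
   4 |   3 | aacaeeebdcbadbdedbceeaa
   5 |   4 | acaeeebdcbadbdedbceeaa
   6 |  14 | adbdedbceeaa
   7 |   6 | aeeebdcbadbdedbceeaa
   8 |  13 | badbdedbceeaa
   9 |  20 | bceeaa
  10 |  10 | bdcbadbdedbceeaa
  11 |  16 | bdedbceeaa
  12 |   0 | caaaacaeeebdcbadbdedbceeaa
  13 |   5 | caeeebdcbadbdedbceeaa
  14 |  12 | cbadbdedbceeaa
  15 |  21 | ceeaa
  16 |  19 | dbceeaa
  17 |  15 | dbdedbceeaa
  18 |  11 | dcbadbdedbceeaa
  19 |  17 | dedbceeaa
  20 |  23 | eaa
  21 |   9 | ebdcbadbdedbceeaa
  22 |  18 | edbceeaa
  23 |  22 | eeaa
  24 |   8 | eebdcbadbdedbceeaa
  25 |   7 | eeebdcbadbdedbceeaa

SA = [25, 24, 1, 2, 3, 4, 14, 6, 13, 20, 10, 16, 0, 5, 12, 21, 19, 15, 11, 17, 23, 9, 18, 22, 8, 7]
i: (SA[i-1],SA[i]) lcp shared
  1: (25,24) 1 'a'
  2: (24,1) 2 'aa'
  3: (1,2) 3 'aaa'
  4: (2,3) 2 'aa'
  5: (3,4) 1 'a'
  6: (4,14) 1 'a'
  7: (14,6) 1 'a'
  8: (6,13) 0 ''
  9: (13,20) 1 'b'
  10: (20,10) 1 'b'
  11: (10,16) 2 'bd'
  12: (16,0) 0 ''
  13: (0,5) 2 'ca'
  14: (5,12) 1 'c'
  15: (12,21) 1 'c'
  16: (21,19) 0 ''
  17: (19,15) 2 'db'
  18: (15,11) 1 'd'
  19: (11,17) 1 'd'
  20: (17,23) 0 ''
  21: (23,9) 1 'e'
  22: (9,18) 1 'e'
  23: (18,22) 1 'e'
  24: (22,8) 2 'ee'
  25: (8,7) 2 'ee'

n(n+1)/2 = 26·27/2 = 351
Σ LCP = 0 + 1 + 2 + 3 + 2 + 1 + 1 + 1 + 0 + 1 + 1 + 2 + 0 + 2 + 1 + 1 + 0 + 2 + 1 + 1 + 0 + 1 + 1 + 1 + 2 + 2 = 30
distinct = 351 − 30 = 321

321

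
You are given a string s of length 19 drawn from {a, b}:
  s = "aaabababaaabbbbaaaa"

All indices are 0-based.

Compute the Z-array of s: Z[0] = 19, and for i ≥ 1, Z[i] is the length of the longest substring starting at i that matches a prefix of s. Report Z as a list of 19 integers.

[19, 2, 1, 0, 1, 0, 1, 0, 4, 2, 1, 0, 0, 0, 0, 3, 3, 2, 1]

Z[0]=19
i=1: outside box; Z[1]=2 scan→box=[1,3)
i=2: min(r-i=1, Z[1]=2)=1; Z[2]=1
i=3: outside box; Z[3]=0
i=4: outside box; Z[4]=1 scan→box=[4,5)
i=5: outside box; Z[5]=0
i=6: outside box; Z[6]=1 scan→box=[6,7)
i=7: outside box; Z[7]=0
i=8: outside box; Z[8]=4 scan→box=[8,12)
i=9: min(r-i=3, Z[1]=2)=2; Z[9]=2
i=10: min(r-i=2, Z[2]=1)=1; Z[10]=1
i=11: min(r-i=1, Z[3]=0)=0; Z[11]=0
i=12: outside box; Z[12]=0
i=13: outside box; Z[13]=0
i=14: outside box; Z[14]=0
i=15: outside box; Z[15]=3 scan→box=[15,18)
i=16: min(r-i=2, Z[1]=2)=2; Z[16]=3 scan→box=[16,19)
i=17: min(r-i=2, Z[1]=2)=2; Z[17]=2
i=18: min(r-i=1, Z[2]=1)=1; Z[18]=1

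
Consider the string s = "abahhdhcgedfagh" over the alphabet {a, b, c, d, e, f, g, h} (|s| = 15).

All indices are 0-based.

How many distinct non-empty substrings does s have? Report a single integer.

sorted suffixes:
  #0 SA[0]=0  'abahhdhcgedfagh'
  #1 SA[1]=12  'agh'
  #2 SA[2]=2  'ahhdhcgedfagh'
  #3 SA[3]=1  'bahhdhcgedfagh'
  #4 SA[4]=7  'cgedfagh'
  #5 SA[5]=10  'dfagh'
  #6 SA[6]=5  'dhcgedfagh'
  #7 SA[7]=9  'edfagh'
  #8 SA[8]=11  'fagh'
  #9 SA[9]=8  'gedfagh'
  #10 SA[10]=13  'gh'
  #11 SA[11]=14  'h'
  #12 SA[12]=6  'hcgedfagh'
  #13 SA[13]=4  'hdhcgedfagh'
  #14 SA[14]=3  'hhdhcgedfagh'

SA = [0, 12, 2, 1, 7, 10, 5, 9, 11, 8, 13, 14, 6, 4, 3]
rank  pair      lcp
   1  s[0:],s[12:]  1  'a'
   2  s[12:],s[2:]  1  'a'
   3  s[2:],s[1:]  0  ''
   4  s[1:],s[7:]  0  ''
   5  s[7:],s[10:]  0  ''
   6  s[10:],s[5:]  1  'd'
   7  s[5:],s[9:]  0  ''
   8  s[9:],s[11:]  0  ''
   9  s[11:],s[8:]  0  ''
  10  s[8:],s[13:]  1  'g'
  11  s[13:],s[14:]  0  ''
  12  s[14:],s[6:]  1  'h'
  13  s[6:],s[4:]  1  'h'
  14  s[4:],s[3:]  1  'h'

n(n+1)/2 = 15·16/2 = 120
Σ LCP = 0 + 1 + 1 + 0 + 0 + 0 + 1 + 0 + 0 + 0 + 1 + 0 + 1 + 1 + 1 = 7
distinct = 120 − 7 = 113

113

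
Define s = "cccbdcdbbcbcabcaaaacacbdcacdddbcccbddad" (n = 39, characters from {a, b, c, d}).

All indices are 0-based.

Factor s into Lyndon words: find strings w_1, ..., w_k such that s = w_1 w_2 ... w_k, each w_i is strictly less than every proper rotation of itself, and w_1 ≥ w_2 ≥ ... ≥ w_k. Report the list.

["c", "c", "c", "bdcd", "bbcbc", "abc", "aaaacacbdcacdddbcccbddad"]

emit factor 1: 'c' (i=0, period=1)
emit factor 2: 'c' (i=1, period=1)
emit factor 3: 'c' (i=2, period=1)
emit factor 4: 'bdcd' (i=3, period=4)
emit factor 5: 'bbcbc' (i=7, period=5)
emit factor 6: 'abc' (i=12, period=3)
emit factor 7: 'aaaacacbdcacdddbcccbddad' (i=15, period=24)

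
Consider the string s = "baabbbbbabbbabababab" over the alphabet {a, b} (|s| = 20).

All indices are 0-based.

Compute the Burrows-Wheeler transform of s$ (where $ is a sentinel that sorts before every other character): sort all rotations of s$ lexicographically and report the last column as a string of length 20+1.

bbbbbbbaa$aaabbbbabba

rank  rotation               last
    0  $baabbbbbabbbabababab  b
    1  aabbbbbabbbabababab$b  b
    2  ab$baabbbbbabbbababab  b
    3  abab$baabbbbbabbbabab  b
    4  ababab$baabbbbbabbbab  b
    5  abababab$baabbbbbabbb  b
    6  abbbabababab$baabbbbb  b
    7  abbbbbabbbabababab$ba  a
    8  b$baabbbbbabbbabababa  a
    9  baabbbbbabbbabababab$  $
   10  bab$baabbbbbabbbababa  a
   11  babab$baabbbbbabbbaba  a
   12  bababab$baabbbbbabbba  a
   13  babababab$baabbbbbabb  b
   14  babbbabababab$baabbbb  b
   15  bbabababab$baabbbbbab  b
   16  bbabbbabababab$baabbb  b
   17  bbbabababab$baabbbbba  a
   18  bbbabbbabababab$baabb  b
   19  bbbbabbbabababab$baab  b
   20  bbbbbabbbabababab$baa  a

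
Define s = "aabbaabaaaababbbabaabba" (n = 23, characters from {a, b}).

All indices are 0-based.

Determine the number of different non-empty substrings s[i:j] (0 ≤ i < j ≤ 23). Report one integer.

218

rank | idx | suffix
   0 |  22 | a
   1 |   7 | aaaababbbabaabba
   2 |   8 | aaababbbabaabba
   3 |   4 | aabaaaababbbabaabba
   4 |   9 | aababbbabaabba
   5 |  18 | aabba
   6 |   0 | aabbaabaaaababbbabaabba
   7 |   5 | abaaaababbbabaabba
   8 |  16 | abaabba
   9 |  10 | ababbbabaabba
  10 |  19 | abba
  11 |   1 | abbaabaaaababbbabaabba
  12 |  12 | abbbabaabba
  13 |  21 | ba
  14 |   6 | baaaababbbabaabba
  15 |   3 | baabaaaababbbabaabba
  16 |  17 | baabba
  17 |  15 | babaabba
  18 |  11 | babbbabaabba
  19 |  20 | bba
  20 |   2 | bbaabaaaababbbabaabba
  21 |  14 | bbabaabba
  22 |  13 | bbbabaabba

SA = [22, 7, 8, 4, 9, 18, 0, 5, 16, 10, 19, 1, 12, 21, 6, 3, 17, 15, 11, 20, 2, 14, 13]
i: (SA[i-1],SA[i]) lcp shared
  1: (22,7) 1 'a'
  2: (7,8) 3 'aaa'
  3: (8,4) 2 'aa'
  4: (4,9) 4 'aaba'
  5: (9,18) 3 'aab'
  6: (18,0) 5 'aabba'
  7: (0,5) 1 'a'
  8: (5,16) 4 'abaa'
  9: (16,10) 3 'aba'
  10: (10,19) 2 'ab'
  11: (19,1) 4 'abba'
  12: (1,12) 3 'abb'
  13: (12,21) 0 ''
  14: (21,6) 2 'ba'
  15: (6,3) 3 'baa'
  16: (3,17) 4 'baab'
  17: (17,15) 2 'ba'
  18: (15,11) 3 'bab'
  19: (11,20) 1 'b'
  20: (20,2) 3 'bba'
  21: (2,14) 3 'bba'
  22: (14,13) 2 'bb'

n(n+1)/2 = 23·24/2 = 276
Σ LCP = 0 + 1 + 3 + 2 + 4 + 3 + 5 + 1 + 4 + 3 + 2 + 4 + 3 + 0 + 2 + 3 + 4 + 2 + 3 + 1 + 3 + 3 + 2 = 58
distinct = 276 − 58 = 218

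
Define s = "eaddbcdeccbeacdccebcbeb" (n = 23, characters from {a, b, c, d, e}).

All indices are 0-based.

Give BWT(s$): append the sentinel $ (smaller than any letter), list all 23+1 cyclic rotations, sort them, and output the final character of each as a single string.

beeeedcccbedabcdcacb$bcd

rank  rotation                  last
    0  $eaddbcdeccbeacdccebcbeb  b
    1  acdccebcbeb$eaddbcdeccbe  e
    2  addbcdeccbeacdccebcbeb$e  e
    3  b$eaddbcdeccbeacdccebcbe  e
    4  bcbeb$eaddbcdeccbeacdcce  e
    5  bcdeccbeacdccebcbeb$eadd  d
    6  beacdccebcbeb$eaddbcdecc  c
    7  beb$eaddbcdeccbeacdccebc  c
    8  cbeacdccebcbeb$eaddbcdec  c
    9  cbeb$eaddbcdeccbeacdcceb  b
   10  ccbeacdccebcbeb$eaddbcde  e
   11  ccebcbeb$eaddbcdeccbeacd  d
   12  cdccebcbeb$eaddbcdeccbea  a
   13  cdeccbeacdccebcbeb$eaddb  b
   14  cebcbeb$eaddbcdeccbeacdc  c
   15  dbcdeccbeacdccebcbeb$ead  d
   16  dccebcbeb$eaddbcdeccbeac  c
   17  ddbcdeccbeacdccebcbeb$ea  a
   18  deccbeacdccebcbeb$eaddbc  c
   19  eacdccebcbeb$eaddbcdeccb  b
   20  eaddbcdeccbeacdccebcbeb$  $
   21  eb$eaddbcdeccbeacdccebcb  b
   22  ebcbeb$eaddbcdeccbeacdcc  c
   23  eccbeacdccebcbeb$eaddbcd  d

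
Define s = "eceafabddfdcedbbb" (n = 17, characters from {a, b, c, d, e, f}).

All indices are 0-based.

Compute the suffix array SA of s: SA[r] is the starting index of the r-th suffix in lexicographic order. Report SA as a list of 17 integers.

[5, 3, 16, 15, 14, 6, 1, 11, 13, 10, 7, 8, 2, 0, 12, 4, 9]

sorted suffixes:
  #0 SA[0]=5  'abddfdcedbbb'
  #1 SA[1]=3  'afabddfdcedbbb'
  #2 SA[2]=16  'b'
  #3 SA[3]=15  'bb'
  #4 SA[4]=14  'bbb'
  #5 SA[5]=6  'bddfdcedbbb'
  #6 SA[6]=1  'ceafabddfdcedbbb'
  #7 SA[7]=11  'cedbbb'
  #8 SA[8]=13  'dbbb'
  #9 SA[9]=10  'dcedbbb'
  #10 SA[10]=7  'ddfdcedbbb'
  #11 SA[11]=8  'dfdcedbbb'
  #12 SA[12]=2  'eafabddfdcedbbb'
  #13 SA[13]=0  'eceafabddfdcedbbb'
  #14 SA[14]=12  'edbbb'
  #15 SA[15]=4  'fabddfdcedbbb'
  #16 SA[16]=9  'fdcedbbb'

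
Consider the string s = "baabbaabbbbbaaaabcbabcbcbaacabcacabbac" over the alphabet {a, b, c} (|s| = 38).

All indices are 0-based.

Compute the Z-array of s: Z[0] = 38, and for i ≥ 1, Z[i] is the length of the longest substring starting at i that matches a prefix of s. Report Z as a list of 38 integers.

[38, 0, 0, 1, 5, 0, 0, 1, 1, 1, 1, 3, 0, 0, 0, 0, 1, 0, 2, 0, 1, 0, 1, 0, 3, 0, 0, 0, 0, 1, 0, 0, 0, 0, 1, 2, 0, 0]

Z[0]=38
i=1: i≥r, start 0; Z[1]=0
i=2: i≥r, start 0; Z[2]=0
i=3: i≥r, start 0; Z[3]=1 scan→box=[3,4)
i=4: i≥r, start 0; Z[4]=5 scan→box=[4,9)
i=5: min(r-i=4, Z[1]=0)=0; Z[5]=0
i=6: min(r-i=3, Z[2]=0)=0; Z[6]=0
i=7: min(r-i=2, Z[3]=1)=1; Z[7]=1
i=8: min(r-i=1, Z[4]=5)=1; Z[8]=1
i=9: i≥r, start 0; Z[9]=1 scan→box=[9,10)
i=10: i≥r, start 0; Z[10]=1 scan→box=[10,11)
i=11: i≥r, start 0; Z[11]=3 scan→box=[11,14)
i=12: min(r-i=2, Z[1]=0)=0; Z[12]=0
i=13: min(r-i=1, Z[2]=0)=0; Z[13]=0
i=14: i≥r, start 0; Z[14]=0
i=15: i≥r, start 0; Z[15]=0
i=16: i≥r, start 0; Z[16]=1 scan→box=[16,17)
i=17: i≥r, start 0; Z[17]=0
i=18: i≥r, start 0; Z[18]=2 scan→box=[18,20)
i=19: min(r-i=1, Z[1]=0)=0; Z[19]=0
i=20: i≥r, start 0; Z[20]=1 scan→box=[20,21)
i=21: i≥r, start 0; Z[21]=0
i=22: i≥r, start 0; Z[22]=1 scan→box=[22,23)
i=23: i≥r, start 0; Z[23]=0
i=24: i≥r, start 0; Z[24]=3 scan→box=[24,27)
i=25: min(r-i=2, Z[1]=0)=0; Z[25]=0
i=26: min(r-i=1, Z[2]=0)=0; Z[26]=0
i=27: i≥r, start 0; Z[27]=0
i=28: i≥r, start 0; Z[28]=0
i=29: i≥r, start 0; Z[29]=1 scan→box=[29,30)
i=30: i≥r, start 0; Z[30]=0
i=31: i≥r, start 0; Z[31]=0
i=32: i≥r, start 0; Z[32]=0
i=33: i≥r, start 0; Z[33]=0
i=34: i≥r, start 0; Z[34]=1 scan→box=[34,35)
i=35: i≥r, start 0; Z[35]=2 scan→box=[35,37)
i=36: min(r-i=1, Z[1]=0)=0; Z[36]=0
i=37: i≥r, start 0; Z[37]=0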